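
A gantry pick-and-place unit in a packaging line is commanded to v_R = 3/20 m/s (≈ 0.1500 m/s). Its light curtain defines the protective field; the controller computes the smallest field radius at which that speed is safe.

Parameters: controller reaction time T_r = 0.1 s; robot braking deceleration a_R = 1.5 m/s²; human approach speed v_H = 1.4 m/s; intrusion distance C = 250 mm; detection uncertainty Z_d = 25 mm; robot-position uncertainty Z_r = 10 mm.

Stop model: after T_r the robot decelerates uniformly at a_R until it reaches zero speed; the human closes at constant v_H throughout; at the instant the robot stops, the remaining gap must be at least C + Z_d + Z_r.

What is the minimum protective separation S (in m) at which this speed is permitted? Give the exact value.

T_s = v_R/a_R = (3/20)/(3/2) = 0.1000 s
robot covers v_R·T_r = 0.1500·0.1000 = 0.0150 m before braking
braking distance = 0.1500²/(2·1.5000) = 0.0075 m
human closes 1.4000·0.2000 = 0.2800 m
C+Z_d+Z_r = 0.2500+0.0250+0.0100 = 0.2850 m
S_min ≈ 0.0150+0.0075+0.2800+0.2850  ⇒  S_min = 47/80 m

S_min = 47/80 m = 0.5875 m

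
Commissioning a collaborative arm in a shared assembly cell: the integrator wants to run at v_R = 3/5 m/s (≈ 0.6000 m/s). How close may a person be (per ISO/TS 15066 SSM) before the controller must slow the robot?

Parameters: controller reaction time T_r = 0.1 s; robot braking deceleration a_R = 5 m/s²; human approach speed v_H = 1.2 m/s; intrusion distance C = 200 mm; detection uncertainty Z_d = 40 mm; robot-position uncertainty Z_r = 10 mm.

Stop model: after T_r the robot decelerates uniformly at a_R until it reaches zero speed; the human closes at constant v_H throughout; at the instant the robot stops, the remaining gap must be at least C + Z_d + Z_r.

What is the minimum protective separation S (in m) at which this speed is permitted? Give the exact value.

braking lasts T_s = (3/5)/5 = 0.1200 s
robot in T_r: 0.6000·0.1000 = 0.0600 m
robot covers 0.6000·0.1200 − ½·5.0000·0.1200² = 0.0360 m while stopping
human over T_r+T_s: 1.2000·(0.1000+0.1200) = 0.2640 m
margins: 0.2000+0.0400+0.0100 = 0.2500 m
S_min ≈ 0.0600+0.0360+0.2640+0.2500  ⇒  S_min = 61/100 m

S_min = 61/100 m = 0.6100 m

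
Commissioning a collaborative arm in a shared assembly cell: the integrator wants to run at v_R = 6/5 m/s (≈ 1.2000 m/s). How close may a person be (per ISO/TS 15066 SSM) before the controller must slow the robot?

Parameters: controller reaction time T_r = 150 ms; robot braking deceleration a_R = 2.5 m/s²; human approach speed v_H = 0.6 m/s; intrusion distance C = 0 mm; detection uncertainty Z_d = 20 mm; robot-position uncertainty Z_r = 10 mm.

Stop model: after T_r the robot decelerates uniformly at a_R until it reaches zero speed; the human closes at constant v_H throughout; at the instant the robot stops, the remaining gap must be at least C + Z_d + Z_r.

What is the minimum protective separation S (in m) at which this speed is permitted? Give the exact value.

T_s = v_R/a_R = (6/5)/(5/2) = 0.4800 s
robot in T_r: 1.2000·0.1500 = 0.1800 m
robot under decel: 1.2000²/(2·2.5000) = 0.2880 m
human over T_r+T_s: 0.6000·(0.1500+0.4800) = 0.3780 m
C+Z_d+Z_r = 0.0000+0.0200+0.0100 = 0.0300 m
S_min ≈ 0.1800+0.2880+0.3780+0.0300  ⇒  S_min = 219/250 m

S_min = 219/250 m = 0.8760 m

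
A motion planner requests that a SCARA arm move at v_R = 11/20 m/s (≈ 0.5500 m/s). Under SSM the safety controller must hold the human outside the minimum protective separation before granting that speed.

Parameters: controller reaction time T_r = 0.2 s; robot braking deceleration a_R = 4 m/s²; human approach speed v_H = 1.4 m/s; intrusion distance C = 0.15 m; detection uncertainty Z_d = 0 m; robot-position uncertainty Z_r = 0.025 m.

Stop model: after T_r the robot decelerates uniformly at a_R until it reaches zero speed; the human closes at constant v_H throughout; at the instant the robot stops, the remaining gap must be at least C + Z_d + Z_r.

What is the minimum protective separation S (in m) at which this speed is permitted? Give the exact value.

S_min = 509/640 m = 0.7953 m

stop time T_s = (11/20)/4 = 0.1375 s
reaction-phase robot travel = 0.5500·0.2000 = 0.1100 m
robot covers 0.5500·0.1375 − ½·4.0000·0.1375² = 0.0378 m while stopping
human closes 1.4000·0.3375 = 0.4725 m
margins: 0.1500+0.0000+0.0250 = 0.1750 m
S_min ≈ 0.1100+0.0378+0.4725+0.1750  ⇒  S_min = 509/640 m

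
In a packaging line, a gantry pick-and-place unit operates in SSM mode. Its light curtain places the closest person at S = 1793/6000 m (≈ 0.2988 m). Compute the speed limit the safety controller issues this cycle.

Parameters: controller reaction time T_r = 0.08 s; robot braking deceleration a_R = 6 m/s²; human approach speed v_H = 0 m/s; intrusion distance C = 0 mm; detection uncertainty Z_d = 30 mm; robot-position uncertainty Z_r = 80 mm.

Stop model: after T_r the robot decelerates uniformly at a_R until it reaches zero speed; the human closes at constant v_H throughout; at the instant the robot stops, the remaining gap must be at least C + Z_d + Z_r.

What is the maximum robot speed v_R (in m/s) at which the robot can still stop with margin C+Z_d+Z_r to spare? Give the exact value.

quadratic (1/12)·v² + (2/25)·v + (-1133/6000) = 0
  disc = (2/25)² − 4·(1/12)·(-1133/6000) = 6241/90000 ; √disc = 79/300
  v_R = (−(2/25) + 79/300) / (2·(1/12)) = 11/10 m/s
check:
T_s = v_R/a_R = (11/10)/6 = 0.1833 s
robot covers v_R·T_r = 1.1000·0.0800 = 0.0880 m before braking
braking distance = 1.1000²/(2·6.0000) = 0.1008 m
person approaches 0.0000·(0.0800+0.1833) = 0.0000 m
residual clearance needed = 0.0000+0.0300+0.0800 = 0.1100 m
sum ≈ 0.0880+0.1008+0.0000+0.1100 ≈ 0.2988 m = S ✓

v_R_max = 11/10 m/s = 1.1000 m/s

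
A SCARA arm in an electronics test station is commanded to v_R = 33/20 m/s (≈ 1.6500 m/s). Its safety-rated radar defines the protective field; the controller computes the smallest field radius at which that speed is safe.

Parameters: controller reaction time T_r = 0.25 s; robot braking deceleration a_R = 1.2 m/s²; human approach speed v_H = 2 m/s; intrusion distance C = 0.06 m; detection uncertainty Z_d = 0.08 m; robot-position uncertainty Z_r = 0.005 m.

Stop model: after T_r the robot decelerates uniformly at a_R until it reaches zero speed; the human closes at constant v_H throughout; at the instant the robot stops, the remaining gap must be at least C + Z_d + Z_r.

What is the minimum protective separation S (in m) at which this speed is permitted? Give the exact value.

S_min = 7907/1600 m = 4.9419 m

braking lasts T_s = (33/20)/(6/5) = 1.3750 s
robot covers v_R·T_r = 1.6500·0.2500 = 0.4125 m before braking
braking distance = 1.6500²/(2·1.2000) = 1.1344 m
human closes 2.0000·1.6250 = 3.2500 m
residual clearance needed = 0.0600+0.0800+0.0050 = 0.1450 m
S_min ≈ 0.4125+1.1344+3.2500+0.1450  ⇒  S_min = 7907/1600 m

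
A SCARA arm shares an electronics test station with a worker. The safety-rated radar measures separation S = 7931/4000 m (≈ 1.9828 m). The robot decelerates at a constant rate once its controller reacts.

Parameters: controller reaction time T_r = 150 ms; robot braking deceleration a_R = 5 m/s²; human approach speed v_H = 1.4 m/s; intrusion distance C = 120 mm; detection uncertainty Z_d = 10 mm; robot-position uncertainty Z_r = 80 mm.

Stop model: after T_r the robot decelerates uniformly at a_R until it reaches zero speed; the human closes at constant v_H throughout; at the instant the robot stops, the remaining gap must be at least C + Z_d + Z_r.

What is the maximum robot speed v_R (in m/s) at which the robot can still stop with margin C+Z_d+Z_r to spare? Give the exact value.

v_R_max = 47/20 m/s = 2.3500 m/s

collect terms ⇒ (1/10)·v_R² + (43/100)·v_R + (-6251/4000) = 0
  disc = (43/100)² − 4·(1/10)·(-6251/4000) = 81/100 ; √disc = 9/10
  v_R = (−(43/100) + 9/10) / (2·(1/10)) = 47/20 m/s
check:
stop time T_s = (47/20)/5 = 0.4700 s
robot covers v_R·T_r = 2.3500·0.1500 = 0.3525 m before braking
robot covers 2.3500·0.4700 − ½·5.0000·0.4700² = 0.5523 m while stopping
human closes 1.4000·0.6200 = 0.8680 m
C+Z_d+Z_r = 0.1200+0.0100+0.0800 = 0.2100 m
sum ≈ 0.3525+0.5523+0.8680+0.2100 ≈ 1.9828 m = S ✓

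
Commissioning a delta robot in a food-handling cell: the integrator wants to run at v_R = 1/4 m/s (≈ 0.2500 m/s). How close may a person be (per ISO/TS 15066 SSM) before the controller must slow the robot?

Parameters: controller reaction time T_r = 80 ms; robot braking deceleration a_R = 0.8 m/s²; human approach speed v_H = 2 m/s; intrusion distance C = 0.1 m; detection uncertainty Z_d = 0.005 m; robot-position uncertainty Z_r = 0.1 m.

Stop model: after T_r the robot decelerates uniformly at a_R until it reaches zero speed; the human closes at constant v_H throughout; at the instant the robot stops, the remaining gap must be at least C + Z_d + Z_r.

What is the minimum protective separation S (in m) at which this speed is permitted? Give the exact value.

stop time T_s = (1/4)/(4/5) = 0.3125 s
reaction-phase robot travel = 0.2500·0.0800 = 0.0200 m
robot covers 0.2500·0.3125 − ½·0.8000·0.3125² = 0.0391 m while stopping
human over T_r+T_s: 2.0000·(0.0800+0.3125) = 0.7850 m
margins: 0.1000+0.0050+0.1000 = 0.2050 m
S_min ≈ 0.0200+0.0391+0.7850+0.2050  ⇒  S_min = 3357/3200 m

S_min = 3357/3200 m = 1.0491 m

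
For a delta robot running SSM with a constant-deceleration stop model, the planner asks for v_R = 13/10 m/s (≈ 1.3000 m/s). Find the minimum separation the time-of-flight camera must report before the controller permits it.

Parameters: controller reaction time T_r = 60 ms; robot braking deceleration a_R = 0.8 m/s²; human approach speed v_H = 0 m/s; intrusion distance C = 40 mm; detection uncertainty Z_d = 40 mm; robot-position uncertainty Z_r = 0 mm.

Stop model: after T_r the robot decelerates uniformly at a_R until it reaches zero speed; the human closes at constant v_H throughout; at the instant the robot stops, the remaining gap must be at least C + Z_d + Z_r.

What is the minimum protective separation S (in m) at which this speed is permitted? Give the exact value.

S_min = 4857/4000 m = 1.2143 m

T_s = v_R/a_R = (13/10)/(4/5) = 1.6250 s
robot in T_r: 1.3000·0.0600 = 0.0780 m
braking distance = 1.3000²/(2·0.8000) = 1.0562 m
person approaches 0.0000·(0.0600+1.6250) = 0.0000 m
margins: 0.0400+0.0400+0.0000 = 0.0800 m
S_min ≈ 0.0780+1.0562+0.0000+0.0800  ⇒  S_min = 4857/4000 m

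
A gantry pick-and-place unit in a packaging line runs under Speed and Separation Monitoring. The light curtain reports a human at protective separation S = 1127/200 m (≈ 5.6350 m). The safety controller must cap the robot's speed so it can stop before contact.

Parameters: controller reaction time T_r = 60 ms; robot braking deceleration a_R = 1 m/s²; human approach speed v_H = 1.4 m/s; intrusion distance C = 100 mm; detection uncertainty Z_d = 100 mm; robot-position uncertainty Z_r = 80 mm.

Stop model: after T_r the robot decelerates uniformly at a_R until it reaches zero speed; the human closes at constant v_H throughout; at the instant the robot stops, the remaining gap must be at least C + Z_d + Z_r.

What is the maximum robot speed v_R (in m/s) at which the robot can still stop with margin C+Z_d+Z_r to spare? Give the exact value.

v_R_max = 21/10 m/s = 2.1000 m/s

at the boundary: (1/2)·v² + (73/50)·v + (-5271/1000) = 0
  disc = (73/50)² − 4·(1/2)·(-5271/1000) = 7921/625 ; √disc = 89/25
  v_R = (−(73/50) + 89/25) / (2·(1/2)) = 21/10 m/s
check:
braking lasts T_s = (21/10)/1 = 2.1000 s
robot covers v_R·T_r = 2.1000·0.0600 = 0.1260 m before braking
robot under decel: 2.1000²/(2·1.0000) = 2.2050 m
person approaches 1.4000·(0.0600+2.1000) = 3.0240 m
residual clearance needed = 0.1000+0.1000+0.0800 = 0.2800 m
sum ≈ 0.1260+2.2050+3.0240+0.2800 ≈ 5.6350 m = S ✓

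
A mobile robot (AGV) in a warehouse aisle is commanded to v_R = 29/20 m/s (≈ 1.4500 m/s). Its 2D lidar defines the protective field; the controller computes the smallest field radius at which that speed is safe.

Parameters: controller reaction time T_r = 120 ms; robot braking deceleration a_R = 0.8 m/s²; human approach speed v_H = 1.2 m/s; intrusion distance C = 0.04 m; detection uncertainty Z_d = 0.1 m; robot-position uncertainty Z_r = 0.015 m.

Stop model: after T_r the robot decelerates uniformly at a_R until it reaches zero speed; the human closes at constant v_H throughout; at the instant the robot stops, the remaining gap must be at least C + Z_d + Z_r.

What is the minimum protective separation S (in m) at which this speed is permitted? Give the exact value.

S_min = 63393/16000 m = 3.9621 m

T_s = v_R/a_R = (29/20)/(4/5) = 1.8125 s
robot in T_r: 1.4500·0.1200 = 0.1740 m
braking distance = 1.4500²/(2·0.8000) = 1.3141 m
person approaches 1.2000·(0.1200+1.8125) = 2.3190 m
margins: 0.0400+0.1000+0.0150 = 0.1550 m
S_min ≈ 0.1740+1.3141+2.3190+0.1550  ⇒  S_min = 63393/16000 m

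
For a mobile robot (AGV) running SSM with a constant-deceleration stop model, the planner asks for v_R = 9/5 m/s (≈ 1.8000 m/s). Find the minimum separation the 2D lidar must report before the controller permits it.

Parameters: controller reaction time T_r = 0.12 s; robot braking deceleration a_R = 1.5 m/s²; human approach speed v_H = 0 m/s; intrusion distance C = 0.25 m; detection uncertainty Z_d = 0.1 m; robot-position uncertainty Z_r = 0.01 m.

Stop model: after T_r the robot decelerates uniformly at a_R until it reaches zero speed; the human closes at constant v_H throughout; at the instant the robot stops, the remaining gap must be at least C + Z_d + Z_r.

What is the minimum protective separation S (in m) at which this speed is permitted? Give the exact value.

S_min = 207/125 m = 1.6560 m

braking lasts T_s = (9/5)/(3/2) = 1.2000 s
robot covers v_R·T_r = 1.8000·0.1200 = 0.2160 m before braking
robot covers 1.8000·1.2000 − ½·1.5000·1.2000² = 1.0800 m while stopping
person approaches 0.0000·(0.1200+1.2000) = 0.0000 m
margins: 0.2500+0.1000+0.0100 = 0.3600 m
S_min ≈ 0.2160+1.0800+0.0000+0.3600  ⇒  S_min = 207/125 m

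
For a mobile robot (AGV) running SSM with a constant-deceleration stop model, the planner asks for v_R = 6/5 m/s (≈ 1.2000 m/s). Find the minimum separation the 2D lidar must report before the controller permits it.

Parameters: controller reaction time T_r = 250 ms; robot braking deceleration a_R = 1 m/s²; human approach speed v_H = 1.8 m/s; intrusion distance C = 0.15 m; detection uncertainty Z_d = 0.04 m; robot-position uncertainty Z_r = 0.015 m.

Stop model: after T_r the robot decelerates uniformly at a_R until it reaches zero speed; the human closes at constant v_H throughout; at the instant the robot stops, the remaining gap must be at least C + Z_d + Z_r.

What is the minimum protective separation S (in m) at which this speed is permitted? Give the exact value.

T_s = v_R/a_R = (6/5)/1 = 1.2000 s
robot in T_r: 1.2000·0.2500 = 0.3000 m
braking distance = 1.2000²/(2·1.0000) = 0.7200 m
human closes 1.8000·1.4500 = 2.6100 m
margins: 0.1500+0.0400+0.0150 = 0.2050 m
S_min ≈ 0.3000+0.7200+2.6100+0.2050  ⇒  S_min = 767/200 m

S_min = 767/200 m = 3.8350 m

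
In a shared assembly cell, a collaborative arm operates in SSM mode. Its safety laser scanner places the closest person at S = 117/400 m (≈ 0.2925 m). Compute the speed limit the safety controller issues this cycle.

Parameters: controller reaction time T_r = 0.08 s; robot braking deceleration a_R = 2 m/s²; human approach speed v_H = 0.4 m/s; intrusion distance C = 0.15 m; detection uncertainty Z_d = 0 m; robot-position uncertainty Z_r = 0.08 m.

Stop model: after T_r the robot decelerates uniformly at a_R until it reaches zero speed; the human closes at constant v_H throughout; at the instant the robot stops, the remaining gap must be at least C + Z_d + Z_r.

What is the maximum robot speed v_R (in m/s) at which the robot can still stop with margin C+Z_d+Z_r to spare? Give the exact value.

at the boundary: (1/4)·v² + (7/25)·v + (-61/2000) = 0
  disc = (7/25)² − 4·(1/4)·(-61/2000) = 1089/10000 ; √disc = 33/100
  v_R = (−(7/25) + 33/100) / (2·(1/4)) = 1/10 m/s
check:
stop time T_s = (1/10)/2 = 0.0500 s
robot covers v_R·T_r = 0.1000·0.0800 = 0.0080 m before braking
robot covers 0.1000·0.0500 − ½·2.0000·0.0500² = 0.0025 m while stopping
human over T_r+T_s: 0.4000·(0.0800+0.0500) = 0.0520 m
C+Z_d+Z_r = 0.1500+0.0000+0.0800 = 0.2300 m
sum ≈ 0.0080+0.0025+0.0520+0.2300 ≈ 0.2925 m = S ✓

v_R_max = 1/10 m/s = 0.1000 m/s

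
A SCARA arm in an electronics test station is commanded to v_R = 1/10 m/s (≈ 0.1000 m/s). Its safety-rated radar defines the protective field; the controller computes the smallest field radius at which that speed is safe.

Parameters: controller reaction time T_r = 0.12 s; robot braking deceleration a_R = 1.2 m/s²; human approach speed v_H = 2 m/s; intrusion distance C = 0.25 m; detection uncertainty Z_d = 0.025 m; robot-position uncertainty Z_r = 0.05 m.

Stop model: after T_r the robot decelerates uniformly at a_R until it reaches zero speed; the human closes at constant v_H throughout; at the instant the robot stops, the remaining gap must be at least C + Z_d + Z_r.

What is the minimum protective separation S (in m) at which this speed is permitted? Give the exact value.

S_min = 4487/6000 m = 0.7478 m

stop time T_s = (1/10)/(6/5) = 0.0833 s
reaction-phase robot travel = 0.1000·0.1200 = 0.0120 m
robot covers 0.1000·0.0833 − ½·1.2000·0.0833² = 0.0042 m while stopping
person approaches 2.0000·(0.1200+0.0833) = 0.4067 m
C+Z_d+Z_r = 0.2500+0.0250+0.0500 = 0.3250 m
S_min ≈ 0.0120+0.0042+0.4067+0.3250  ⇒  S_min = 4487/6000 m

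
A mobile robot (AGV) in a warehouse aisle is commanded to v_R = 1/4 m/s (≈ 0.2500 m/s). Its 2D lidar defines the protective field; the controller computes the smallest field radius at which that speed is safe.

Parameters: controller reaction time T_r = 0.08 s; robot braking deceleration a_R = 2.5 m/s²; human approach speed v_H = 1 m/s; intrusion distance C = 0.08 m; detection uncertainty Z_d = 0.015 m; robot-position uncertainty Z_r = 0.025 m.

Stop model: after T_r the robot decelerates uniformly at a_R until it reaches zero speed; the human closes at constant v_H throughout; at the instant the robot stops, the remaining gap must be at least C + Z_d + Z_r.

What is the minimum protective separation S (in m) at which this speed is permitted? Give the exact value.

stop time T_s = (1/4)/(5/2) = 0.1000 s
robot in T_r: 0.2500·0.0800 = 0.0200 m
robot covers 0.2500·0.1000 − ½·2.5000·0.1000² = 0.0125 m while stopping
human closes 1.0000·0.1800 = 0.1800 m
C+Z_d+Z_r = 0.0800+0.0150+0.0250 = 0.1200 m
S_min ≈ 0.0200+0.0125+0.1800+0.1200  ⇒  S_min = 133/400 m

S_min = 133/400 m = 0.3325 m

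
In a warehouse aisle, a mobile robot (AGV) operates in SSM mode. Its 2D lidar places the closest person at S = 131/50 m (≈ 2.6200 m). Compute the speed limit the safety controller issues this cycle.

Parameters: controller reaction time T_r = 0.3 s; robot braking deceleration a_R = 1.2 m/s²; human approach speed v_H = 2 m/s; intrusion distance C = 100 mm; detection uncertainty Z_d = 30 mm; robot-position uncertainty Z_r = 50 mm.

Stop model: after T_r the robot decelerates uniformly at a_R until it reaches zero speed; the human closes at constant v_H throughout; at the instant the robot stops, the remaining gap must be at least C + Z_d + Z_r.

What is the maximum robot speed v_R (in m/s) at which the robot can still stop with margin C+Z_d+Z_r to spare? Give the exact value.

collect terms ⇒ (5/12)·v_R² + (59/30)·v_R + (-46/25) = 0
  disc = (59/30)² − 4·(5/12)·(-46/25) = 6241/900 ; √disc = 79/30
  v_R = (−(59/30) + 79/30) / (2·(5/12)) = 4/5 m/s
check:
stop time T_s = (4/5)/(6/5) = 0.6667 s
robot in T_r: 0.8000·0.3000 = 0.2400 m
braking distance = 0.8000²/(2·1.2000) = 0.2667 m
person approaches 2.0000·(0.3000+0.6667) = 1.9333 m
C+Z_d+Z_r = 0.1000+0.0300+0.0500 = 0.1800 m
sum ≈ 0.2400+0.2667+1.9333+0.1800 ≈ 2.6200 m = S ✓

v_R_max = 4/5 m/s = 0.8000 m/s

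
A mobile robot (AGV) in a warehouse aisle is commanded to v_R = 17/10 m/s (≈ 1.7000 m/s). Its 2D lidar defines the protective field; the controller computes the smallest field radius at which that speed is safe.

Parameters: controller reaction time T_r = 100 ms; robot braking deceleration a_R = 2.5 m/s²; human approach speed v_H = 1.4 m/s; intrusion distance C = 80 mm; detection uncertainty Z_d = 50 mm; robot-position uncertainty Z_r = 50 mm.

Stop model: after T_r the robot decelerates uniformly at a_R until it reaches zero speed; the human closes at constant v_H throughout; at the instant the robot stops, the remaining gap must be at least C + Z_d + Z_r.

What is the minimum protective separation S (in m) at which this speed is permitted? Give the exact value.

S_min = 101/50 m = 2.0200 m

T_s = v_R/a_R = (17/10)/(5/2) = 0.6800 s
robot in T_r: 1.7000·0.1000 = 0.1700 m
robot under decel: 1.7000²/(2·2.5000) = 0.5780 m
human closes 1.4000·0.7800 = 1.0920 m
C+Z_d+Z_r = 0.0800+0.0500+0.0500 = 0.1800 m
S_min ≈ 0.1700+0.5780+1.0920+0.1800  ⇒  S_min = 101/50 m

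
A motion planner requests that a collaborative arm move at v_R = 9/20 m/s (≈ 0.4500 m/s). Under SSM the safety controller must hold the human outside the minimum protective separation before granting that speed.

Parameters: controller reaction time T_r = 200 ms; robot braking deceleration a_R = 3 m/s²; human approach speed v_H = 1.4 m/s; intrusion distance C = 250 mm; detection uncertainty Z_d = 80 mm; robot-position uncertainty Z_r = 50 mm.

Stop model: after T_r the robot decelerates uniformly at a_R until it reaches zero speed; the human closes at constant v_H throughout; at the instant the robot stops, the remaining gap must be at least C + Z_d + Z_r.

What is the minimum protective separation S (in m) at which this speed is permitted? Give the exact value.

S_min = 159/160 m = 0.9938 m

braking lasts T_s = (9/20)/3 = 0.1500 s
robot in T_r: 0.4500·0.2000 = 0.0900 m
braking distance = 0.4500²/(2·3.0000) = 0.0338 m
person approaches 1.4000·(0.2000+0.1500) = 0.4900 m
residual clearance needed = 0.2500+0.0800+0.0500 = 0.3800 m
S_min ≈ 0.0900+0.0338+0.4900+0.3800  ⇒  S_min = 159/160 m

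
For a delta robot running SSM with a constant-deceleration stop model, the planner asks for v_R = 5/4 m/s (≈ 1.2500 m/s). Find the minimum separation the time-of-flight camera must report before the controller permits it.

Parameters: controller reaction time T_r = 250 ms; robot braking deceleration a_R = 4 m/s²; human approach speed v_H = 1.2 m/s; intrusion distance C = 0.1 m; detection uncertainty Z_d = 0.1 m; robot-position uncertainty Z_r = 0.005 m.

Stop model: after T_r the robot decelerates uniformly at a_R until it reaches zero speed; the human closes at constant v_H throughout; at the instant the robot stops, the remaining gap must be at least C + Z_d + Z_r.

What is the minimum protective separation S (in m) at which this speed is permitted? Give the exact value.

S_min = 4441/3200 m = 1.3878 m

braking lasts T_s = (5/4)/4 = 0.3125 s
reaction-phase robot travel = 1.2500·0.2500 = 0.3125 m
braking distance = 1.2500²/(2·4.0000) = 0.1953 m
person approaches 1.2000·(0.2500+0.3125) = 0.6750 m
residual clearance needed = 0.1000+0.1000+0.0050 = 0.2050 m
S_min ≈ 0.3125+0.1953+0.6750+0.2050  ⇒  S_min = 4441/3200 m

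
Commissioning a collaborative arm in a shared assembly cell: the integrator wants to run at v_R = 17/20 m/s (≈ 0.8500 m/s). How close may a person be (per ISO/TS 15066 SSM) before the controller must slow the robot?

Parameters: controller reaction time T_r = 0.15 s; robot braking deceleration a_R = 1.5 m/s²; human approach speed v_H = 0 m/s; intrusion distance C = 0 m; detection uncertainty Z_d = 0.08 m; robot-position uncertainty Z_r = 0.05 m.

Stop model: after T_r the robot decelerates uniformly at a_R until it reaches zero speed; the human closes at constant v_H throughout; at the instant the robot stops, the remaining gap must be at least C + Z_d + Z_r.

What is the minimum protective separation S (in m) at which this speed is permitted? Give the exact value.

T_s = v_R/a_R = (17/20)/(3/2) = 0.5667 s
robot covers v_R·T_r = 0.8500·0.1500 = 0.1275 m before braking
braking distance = 0.8500²/(2·1.5000) = 0.2408 m
human over T_r+T_s: 0.0000·(0.1500+0.5667) = 0.0000 m
residual clearance needed = 0.0000+0.0800+0.0500 = 0.1300 m
S_min ≈ 0.1275+0.2408+0.0000+0.1300  ⇒  S_min = 299/600 m

S_min = 299/600 m = 0.4983 m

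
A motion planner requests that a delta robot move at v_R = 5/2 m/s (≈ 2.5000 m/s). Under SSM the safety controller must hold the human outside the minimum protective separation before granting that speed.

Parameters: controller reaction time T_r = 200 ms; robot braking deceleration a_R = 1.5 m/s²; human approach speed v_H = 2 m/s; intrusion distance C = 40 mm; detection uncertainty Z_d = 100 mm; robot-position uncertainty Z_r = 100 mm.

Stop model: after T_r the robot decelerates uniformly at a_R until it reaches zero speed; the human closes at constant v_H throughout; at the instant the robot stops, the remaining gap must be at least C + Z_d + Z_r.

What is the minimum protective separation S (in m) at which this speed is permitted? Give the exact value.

S_min = 1967/300 m = 6.5567 m

stop time T_s = (5/2)/(3/2) = 1.6667 s
robot covers v_R·T_r = 2.5000·0.2000 = 0.5000 m before braking
robot under decel: 2.5000²/(2·1.5000) = 2.0833 m
person approaches 2.0000·(0.2000+1.6667) = 3.7333 m
margins: 0.0400+0.1000+0.1000 = 0.2400 m
S_min ≈ 0.5000+2.0833+3.7333+0.2400  ⇒  S_min = 1967/300 m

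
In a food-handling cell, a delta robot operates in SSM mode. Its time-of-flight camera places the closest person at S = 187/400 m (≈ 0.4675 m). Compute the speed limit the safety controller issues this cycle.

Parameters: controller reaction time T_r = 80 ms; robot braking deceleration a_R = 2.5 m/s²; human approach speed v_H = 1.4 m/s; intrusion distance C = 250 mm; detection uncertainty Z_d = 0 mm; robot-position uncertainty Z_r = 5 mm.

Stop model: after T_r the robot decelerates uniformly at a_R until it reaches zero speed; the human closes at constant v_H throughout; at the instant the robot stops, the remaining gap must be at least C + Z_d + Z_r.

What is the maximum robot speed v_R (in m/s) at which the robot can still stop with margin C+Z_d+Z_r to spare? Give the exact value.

at the boundary: (1/5)·v² + (16/25)·v + (-201/2000) = 0
  disc = (16/25)² − 4·(1/5)·(-201/2000) = 49/100 ; √disc = 7/10
  v_R = (−(16/25) + 7/10) / (2·(1/5)) = 3/20 m/s
check:
T_s = v_R/a_R = (3/20)/(5/2) = 0.0600 s
reaction-phase robot travel = 0.1500·0.0800 = 0.0120 m
braking distance = 0.1500²/(2·2.5000) = 0.0045 m
human over T_r+T_s: 1.4000·(0.0800+0.0600) = 0.1960 m
residual clearance needed = 0.2500+0.0000+0.0050 = 0.2550 m
sum ≈ 0.0120+0.0045+0.1960+0.2550 ≈ 0.4675 m = S ✓

v_R_max = 3/20 m/s = 0.1500 m/s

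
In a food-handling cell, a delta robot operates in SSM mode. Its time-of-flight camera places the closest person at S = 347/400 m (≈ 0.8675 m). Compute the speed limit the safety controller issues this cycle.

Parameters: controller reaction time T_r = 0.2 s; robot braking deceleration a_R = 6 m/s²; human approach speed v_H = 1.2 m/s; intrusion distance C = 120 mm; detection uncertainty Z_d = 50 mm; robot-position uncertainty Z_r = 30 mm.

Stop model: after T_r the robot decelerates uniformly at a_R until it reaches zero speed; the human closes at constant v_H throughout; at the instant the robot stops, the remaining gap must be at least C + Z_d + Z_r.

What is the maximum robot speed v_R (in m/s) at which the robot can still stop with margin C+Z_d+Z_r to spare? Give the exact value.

collect terms ⇒ (1/12)·v_R² + (2/5)·v_R + (-171/400) = 0
  disc = (2/5)² − 4·(1/12)·(-171/400) = 121/400 ; √disc = 11/20
  v_R = (−(2/5) + 11/20) / (2·(1/12)) = 9/10 m/s
check:
T_s = v_R/a_R = (9/10)/6 = 0.1500 s
reaction-phase robot travel = 0.9000·0.2000 = 0.1800 m
braking distance = 0.9000²/(2·6.0000) = 0.0675 m
person approaches 1.2000·(0.2000+0.1500) = 0.4200 m
C+Z_d+Z_r = 0.1200+0.0500+0.0300 = 0.2000 m
sum ≈ 0.1800+0.0675+0.4200+0.2000 ≈ 0.8675 m = S ✓

v_R_max = 9/10 m/s = 0.9000 m/s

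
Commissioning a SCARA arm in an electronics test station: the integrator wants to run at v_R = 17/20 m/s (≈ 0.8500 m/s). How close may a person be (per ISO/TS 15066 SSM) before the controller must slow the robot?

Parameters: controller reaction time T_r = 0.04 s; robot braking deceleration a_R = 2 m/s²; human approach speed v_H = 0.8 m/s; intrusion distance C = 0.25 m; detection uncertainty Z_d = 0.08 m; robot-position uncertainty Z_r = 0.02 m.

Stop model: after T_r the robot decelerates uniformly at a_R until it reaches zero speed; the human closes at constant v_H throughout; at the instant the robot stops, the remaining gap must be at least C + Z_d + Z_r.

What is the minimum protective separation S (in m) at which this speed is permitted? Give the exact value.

T_s = v_R/a_R = (17/20)/2 = 0.4250 s
reaction-phase robot travel = 0.8500·0.0400 = 0.0340 m
robot covers 0.8500·0.4250 − ½·2.0000·0.4250² = 0.1806 m while stopping
human over T_r+T_s: 0.8000·(0.0400+0.4250) = 0.3720 m
C+Z_d+Z_r = 0.2500+0.0800+0.0200 = 0.3500 m
S_min ≈ 0.0340+0.1806+0.3720+0.3500  ⇒  S_min = 7493/8000 m

S_min = 7493/8000 m = 0.9366 m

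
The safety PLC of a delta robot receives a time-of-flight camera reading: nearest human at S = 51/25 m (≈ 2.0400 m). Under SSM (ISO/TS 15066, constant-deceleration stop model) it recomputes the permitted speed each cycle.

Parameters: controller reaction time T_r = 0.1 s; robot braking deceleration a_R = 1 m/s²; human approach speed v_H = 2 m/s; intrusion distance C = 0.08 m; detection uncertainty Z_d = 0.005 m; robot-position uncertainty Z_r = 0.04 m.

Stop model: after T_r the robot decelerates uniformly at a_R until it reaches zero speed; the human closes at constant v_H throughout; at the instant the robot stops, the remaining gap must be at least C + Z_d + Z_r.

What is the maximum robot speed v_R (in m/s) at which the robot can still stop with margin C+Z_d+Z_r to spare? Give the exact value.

v_R_max = 7/10 m/s = 0.7000 m/s

quadratic (1/2)·v² + (21/10)·v + (-343/200) = 0
  disc = (21/10)² − 4·(1/2)·(-343/200) = 196/25 ; √disc = 14/5
  v_R = (−(21/10) + 14/5) / (2·(1/2)) = 7/10 m/s
check:
T_s = v_R/a_R = (7/10)/1 = 0.7000 s
robot covers v_R·T_r = 0.7000·0.1000 = 0.0700 m before braking
braking distance = 0.7000²/(2·1.0000) = 0.2450 m
human closes 2.0000·0.8000 = 1.6000 m
margins: 0.0800+0.0050+0.0400 = 0.1250 m
sum ≈ 0.0700+0.2450+1.6000+0.1250 ≈ 2.0400 m = S ✓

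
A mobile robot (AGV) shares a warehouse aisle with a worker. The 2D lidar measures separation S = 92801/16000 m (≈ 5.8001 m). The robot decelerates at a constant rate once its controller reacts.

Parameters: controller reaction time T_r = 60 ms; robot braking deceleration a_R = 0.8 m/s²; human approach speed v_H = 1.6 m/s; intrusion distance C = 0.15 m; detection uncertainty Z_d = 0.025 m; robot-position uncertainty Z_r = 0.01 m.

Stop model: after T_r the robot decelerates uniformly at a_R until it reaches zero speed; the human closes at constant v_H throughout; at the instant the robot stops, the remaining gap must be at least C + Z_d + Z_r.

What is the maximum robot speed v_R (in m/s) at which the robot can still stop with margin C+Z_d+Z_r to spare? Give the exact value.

at the boundary: (5/8)·v² + (103/50)·v + (-17661/3200) = 0
  disc = (103/50)² − 4·(5/8)·(-17661/3200) = 2886601/160000 ; √disc = 1699/400
  v_R = (−(103/50) + 1699/400) / (2·(5/8)) = 7/4 m/s
check:
stop time T_s = (7/4)/(4/5) = 2.1875 s
robot in T_r: 1.7500·0.0600 = 0.1050 m
robot covers 1.7500·2.1875 − ½·0.8000·2.1875² = 1.9141 m while stopping
human over T_r+T_s: 1.6000·(0.0600+2.1875) = 3.5960 m
residual clearance needed = 0.1500+0.0250+0.0100 = 0.1850 m
sum ≈ 0.1050+1.9141+3.5960+0.1850 ≈ 5.8001 m = S ✓

v_R_max = 7/4 m/s = 1.7500 m/s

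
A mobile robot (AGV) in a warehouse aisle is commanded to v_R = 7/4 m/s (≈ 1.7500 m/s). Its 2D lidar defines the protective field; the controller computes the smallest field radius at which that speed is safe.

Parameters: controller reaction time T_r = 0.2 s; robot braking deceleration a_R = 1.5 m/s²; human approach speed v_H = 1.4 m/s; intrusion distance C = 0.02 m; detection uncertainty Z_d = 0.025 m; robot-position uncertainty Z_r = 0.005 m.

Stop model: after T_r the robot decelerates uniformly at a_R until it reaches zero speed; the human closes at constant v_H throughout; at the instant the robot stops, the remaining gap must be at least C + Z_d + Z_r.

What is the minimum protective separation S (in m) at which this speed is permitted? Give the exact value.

S_min = 4001/1200 m = 3.3342 m

braking lasts T_s = (7/4)/(3/2) = 1.1667 s
robot covers v_R·T_r = 1.7500·0.2000 = 0.3500 m before braking
robot under decel: 1.7500²/(2·1.5000) = 1.0208 m
person approaches 1.4000·(0.2000+1.1667) = 1.9133 m
residual clearance needed = 0.0200+0.0250+0.0050 = 0.0500 m
S_min ≈ 0.3500+1.0208+1.9133+0.0500  ⇒  S_min = 4001/1200 m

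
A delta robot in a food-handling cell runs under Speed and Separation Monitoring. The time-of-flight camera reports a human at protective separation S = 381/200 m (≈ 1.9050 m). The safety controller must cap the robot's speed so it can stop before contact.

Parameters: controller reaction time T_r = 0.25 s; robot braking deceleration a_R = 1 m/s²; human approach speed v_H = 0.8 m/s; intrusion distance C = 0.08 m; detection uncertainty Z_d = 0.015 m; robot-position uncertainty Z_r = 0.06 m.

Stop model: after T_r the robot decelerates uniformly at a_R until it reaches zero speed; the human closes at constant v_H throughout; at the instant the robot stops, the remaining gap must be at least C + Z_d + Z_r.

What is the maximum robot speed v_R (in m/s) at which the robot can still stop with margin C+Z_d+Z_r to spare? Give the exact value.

v_R_max = 1 m/s = 1.0000 m/s

quadratic (1/2)·v² + (21/20)·v + (-31/20) = 0
  disc = (21/20)² − 4·(1/2)·(-31/20) = 1681/400 ; √disc = 41/20
  v_R = (−(21/20) + 41/20) / (2·(1/2)) = 1 m/s
check:
braking lasts T_s = 1/1 = 1.0000 s
robot in T_r: 1.0000·0.2500 = 0.2500 m
robot covers 1.0000·1.0000 − ½·1.0000·1.0000² = 0.5000 m while stopping
human over T_r+T_s: 0.8000·(0.2500+1.0000) = 1.0000 m
residual clearance needed = 0.0800+0.0150+0.0600 = 0.1550 m
sum ≈ 0.2500+0.5000+1.0000+0.1550 ≈ 1.9050 m = S ✓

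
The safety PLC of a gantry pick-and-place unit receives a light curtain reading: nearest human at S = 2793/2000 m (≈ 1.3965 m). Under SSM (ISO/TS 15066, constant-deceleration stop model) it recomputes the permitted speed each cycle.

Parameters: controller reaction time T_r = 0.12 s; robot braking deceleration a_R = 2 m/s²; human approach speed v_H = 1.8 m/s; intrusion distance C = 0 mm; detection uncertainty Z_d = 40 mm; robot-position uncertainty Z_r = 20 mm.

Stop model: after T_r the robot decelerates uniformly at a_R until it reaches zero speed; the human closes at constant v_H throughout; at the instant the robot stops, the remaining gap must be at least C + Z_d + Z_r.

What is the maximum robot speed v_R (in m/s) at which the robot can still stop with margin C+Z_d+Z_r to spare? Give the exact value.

collect terms ⇒ (1/4)·v_R² + (51/50)·v_R + (-2241/2000) = 0
  disc = (51/50)² − 4·(1/4)·(-2241/2000) = 21609/10000 ; √disc = 147/100
  v_R = (−(51/50) + 147/100) / (2·(1/4)) = 9/10 m/s
check:
stop time T_s = (9/10)/2 = 0.4500 s
robot covers v_R·T_r = 0.9000·0.1200 = 0.1080 m before braking
robot under decel: 0.9000²/(2·2.0000) = 0.2025 m
human closes 1.8000·0.5700 = 1.0260 m
residual clearance needed = 0.0000+0.0400+0.0200 = 0.0600 m
sum ≈ 0.1080+0.2025+1.0260+0.0600 ≈ 1.3965 m = S ✓

v_R_max = 9/10 m/s = 0.9000 m/s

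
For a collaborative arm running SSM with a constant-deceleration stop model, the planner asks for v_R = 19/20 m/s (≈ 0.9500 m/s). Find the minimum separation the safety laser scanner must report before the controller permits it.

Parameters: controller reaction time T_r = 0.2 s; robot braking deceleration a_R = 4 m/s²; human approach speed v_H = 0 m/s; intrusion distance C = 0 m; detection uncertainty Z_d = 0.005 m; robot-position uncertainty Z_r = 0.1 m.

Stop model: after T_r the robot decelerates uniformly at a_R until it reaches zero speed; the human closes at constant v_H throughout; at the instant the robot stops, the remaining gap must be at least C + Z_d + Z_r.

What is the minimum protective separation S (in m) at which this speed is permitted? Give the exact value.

S_min = 261/640 m = 0.4078 m

stop time T_s = (19/20)/4 = 0.2375 s
robot in T_r: 0.9500·0.2000 = 0.1900 m
robot covers 0.9500·0.2375 − ½·4.0000·0.2375² = 0.1128 m while stopping
human over T_r+T_s: 0.0000·(0.2000+0.2375) = 0.0000 m
C+Z_d+Z_r = 0.0000+0.0050+0.1000 = 0.1050 m
S_min ≈ 0.1900+0.1128+0.0000+0.1050  ⇒  S_min = 261/640 m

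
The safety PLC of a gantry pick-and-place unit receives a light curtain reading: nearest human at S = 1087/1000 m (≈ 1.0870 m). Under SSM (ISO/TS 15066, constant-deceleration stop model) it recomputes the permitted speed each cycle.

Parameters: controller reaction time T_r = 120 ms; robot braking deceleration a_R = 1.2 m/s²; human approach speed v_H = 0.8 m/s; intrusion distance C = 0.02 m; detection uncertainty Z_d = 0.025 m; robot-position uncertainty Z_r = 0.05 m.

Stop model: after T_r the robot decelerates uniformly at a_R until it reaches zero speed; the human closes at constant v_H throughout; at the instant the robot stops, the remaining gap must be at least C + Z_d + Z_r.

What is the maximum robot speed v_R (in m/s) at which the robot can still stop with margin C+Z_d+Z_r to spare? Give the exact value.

v_R_max = 4/5 m/s = 0.8000 m/s

quadratic (5/12)·v² + (59/75)·v + (-112/125) = 0
  disc = (59/75)² − 4·(5/12)·(-112/125) = 11881/5625 ; √disc = 109/75
  v_R = (−(59/75) + 109/75) / (2·(5/12)) = 4/5 m/s
check:
stop time T_s = (4/5)/(6/5) = 0.6667 s
robot covers v_R·T_r = 0.8000·0.1200 = 0.0960 m before braking
braking distance = 0.8000²/(2·1.2000) = 0.2667 m
human over T_r+T_s: 0.8000·(0.1200+0.6667) = 0.6293 m
C+Z_d+Z_r = 0.0200+0.0250+0.0500 = 0.0950 m
sum ≈ 0.0960+0.2667+0.6293+0.0950 ≈ 1.0870 m = S ✓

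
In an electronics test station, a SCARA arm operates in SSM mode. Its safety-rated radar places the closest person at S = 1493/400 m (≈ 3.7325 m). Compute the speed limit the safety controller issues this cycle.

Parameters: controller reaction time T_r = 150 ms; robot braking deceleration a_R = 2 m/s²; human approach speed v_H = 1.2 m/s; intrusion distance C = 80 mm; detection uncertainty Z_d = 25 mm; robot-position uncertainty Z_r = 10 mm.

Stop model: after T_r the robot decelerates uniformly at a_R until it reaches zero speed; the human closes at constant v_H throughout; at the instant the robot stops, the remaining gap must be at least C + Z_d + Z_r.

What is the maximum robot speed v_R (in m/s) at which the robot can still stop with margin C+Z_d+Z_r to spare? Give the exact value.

v_R_max = 5/2 m/s = 2.5000 m/s

quadratic (1/4)·v² + (3/4)·v + (-55/16) = 0
  disc = (3/4)² − 4·(1/4)·(-55/16) = 4 ; √disc = 2
  v_R = (−(3/4) + 2) / (2·(1/4)) = 5/2 m/s
check:
T_s = v_R/a_R = (5/2)/2 = 1.2500 s
robot covers v_R·T_r = 2.5000·0.1500 = 0.3750 m before braking
braking distance = 2.5000²/(2·2.0000) = 1.5625 m
person approaches 1.2000·(0.1500+1.2500) = 1.6800 m
C+Z_d+Z_r = 0.0800+0.0250+0.0100 = 0.1150 m
sum ≈ 0.3750+1.5625+1.6800+0.1150 ≈ 3.7325 m = S ✓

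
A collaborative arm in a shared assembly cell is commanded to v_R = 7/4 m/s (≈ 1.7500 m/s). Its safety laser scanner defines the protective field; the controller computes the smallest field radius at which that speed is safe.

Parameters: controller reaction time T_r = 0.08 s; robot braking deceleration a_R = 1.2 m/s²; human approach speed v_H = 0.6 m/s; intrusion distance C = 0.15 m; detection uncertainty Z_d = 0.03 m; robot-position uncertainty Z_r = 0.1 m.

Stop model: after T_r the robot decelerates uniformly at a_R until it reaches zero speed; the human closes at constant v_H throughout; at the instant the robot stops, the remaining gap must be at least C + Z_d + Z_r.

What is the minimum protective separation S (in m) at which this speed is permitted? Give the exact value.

S_min = 62857/24000 m = 2.6190 m

stop time T_s = (7/4)/(6/5) = 1.4583 s
robot in T_r: 1.7500·0.0800 = 0.1400 m
braking distance = 1.7500²/(2·1.2000) = 1.2760 m
human closes 0.6000·1.5383 = 0.9230 m
C+Z_d+Z_r = 0.1500+0.0300+0.1000 = 0.2800 m
S_min ≈ 0.1400+1.2760+0.9230+0.2800  ⇒  S_min = 62857/24000 m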